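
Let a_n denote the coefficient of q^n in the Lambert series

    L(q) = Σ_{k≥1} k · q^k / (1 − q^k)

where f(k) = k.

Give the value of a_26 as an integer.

d|26:{1,2,13,26}  Σf=1+2+13+26=42

a_26 = 42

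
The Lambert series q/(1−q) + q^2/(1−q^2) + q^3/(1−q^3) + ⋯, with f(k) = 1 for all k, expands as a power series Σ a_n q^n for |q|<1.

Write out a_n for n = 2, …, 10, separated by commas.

2, 2, 3, 2, 4, 2, 4, 3, 4

q^2  k|2↦f(k): 2:1 1:1  a_2=2
n=3: 1·3 3·1  f→[1+1]=2
n=4: 4·1 2·2 1·4  f→[1+1+1]=3
q^5  k|5↦f(k): 1:1 5:1  a_5=2
n=6: 6·1 3·2 2·3 1·6  f→[1+1+1+1]=4
d|7:{1,7}  Σf=1+1=2
q^8  k|8↦f(k): 1:1 2:1 4:1 8:1  a_8=4
d|9:{9,3,1}  Σf=1+1+1=3
[q^10] f(1)=1,f(2)=1,f(5)=1,f(10)=1 ⇒ 4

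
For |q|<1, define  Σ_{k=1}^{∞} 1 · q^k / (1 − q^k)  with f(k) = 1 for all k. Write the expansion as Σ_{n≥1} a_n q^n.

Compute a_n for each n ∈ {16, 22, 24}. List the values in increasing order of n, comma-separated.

5, 4, 8

[q^16] f(1)=1,f(2)=1,f(4)=1,f(8)=1,f(16)=1 ⇒ 5
d|22:{1,2,11,22}  Σf=1+1+1+1=4
[q^24] f(1)=1,f(2)=1,f(3)=1,f(4)=1,f(6)=1,f(8)=1,f(12)=1,f(24)=1 ⇒ 8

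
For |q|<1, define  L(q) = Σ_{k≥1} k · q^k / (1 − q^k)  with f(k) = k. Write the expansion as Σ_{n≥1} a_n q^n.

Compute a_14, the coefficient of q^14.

[q^14] f(1)=1,f(2)=2,f(7)=7,f(14)=14 ⇒ 24

a_14 = 24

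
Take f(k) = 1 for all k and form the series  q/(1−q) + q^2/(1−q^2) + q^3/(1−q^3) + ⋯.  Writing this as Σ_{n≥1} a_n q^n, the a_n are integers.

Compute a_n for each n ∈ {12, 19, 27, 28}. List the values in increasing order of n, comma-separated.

6, 2, 4, 6

q^12  k|12↦f(k): 1:1 2:1 3:1 4:1 6:1 12:1  a_12=6
d|19:{19,1}  Σf=1+1=2
q^27  k|27↦f(k): 1:1 3:1 9:1 27:1  a_27=4
[q^28] f(28)=1,f(14)=1,f(7)=1,f(4)=1,f(2)=1,f(1)=1 ⇒ 6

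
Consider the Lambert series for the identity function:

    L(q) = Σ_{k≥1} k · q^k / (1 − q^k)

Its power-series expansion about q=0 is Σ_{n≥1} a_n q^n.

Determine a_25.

d|25:{25,5,1}  Σf=25+5+1=31

a_25 = 31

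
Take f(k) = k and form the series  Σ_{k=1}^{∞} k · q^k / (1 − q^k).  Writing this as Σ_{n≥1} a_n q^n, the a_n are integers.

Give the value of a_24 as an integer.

a_24 = 60

q^24  k|24↦f(k): 1:1 2:2 3:3 4:4 6:6 8:8 12:12 24:24  a_24=60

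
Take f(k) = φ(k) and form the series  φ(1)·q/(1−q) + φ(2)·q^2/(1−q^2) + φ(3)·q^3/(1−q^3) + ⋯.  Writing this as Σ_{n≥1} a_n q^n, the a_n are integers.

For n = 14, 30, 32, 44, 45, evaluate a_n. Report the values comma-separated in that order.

d|14:{14,7,2,1}  Σφ=6+6+1+1=14
[q^30] φ(30)=8,φ(15)=8,φ(10)=4,φ(6)=2,φ(5)=4,φ(3)=2,φ(2)=1,φ(1)=1 ⇒ 30
q^32  k|32↦φ(k): 32:16 16:8 8:4 4:2 2:1 1:1  a_32=32
q^44  k|44↦φ(k): 44:20 22:10 11:10 4:2 2:1 1:1  a_44=44
[q^45] φ(1)=1,φ(3)=2,φ(5)=4,φ(9)=6,φ(15)=8,φ(45)=24 ⇒ 45

14, 30, 32, 44, 45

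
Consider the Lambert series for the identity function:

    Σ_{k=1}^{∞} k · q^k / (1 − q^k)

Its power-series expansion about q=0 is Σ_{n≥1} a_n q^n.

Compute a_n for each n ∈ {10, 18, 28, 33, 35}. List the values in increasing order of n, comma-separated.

18, 39, 56, 48, 48

n=10: 1·10 2·5 5·2 10·1  f→[1+2+5+10]=18
n=18: 1·18 2·9 3·6 6·3 9·2 18·1  f→[1+2+3+6+9+18]=39
d|28:{1,2,4,7,14,28}  Σf=1+2+4+7+14+28=56
q^33  k|33↦f(k): 33:33 11:11 3:3 1:1  a_33=48
n=35: 1·35 5·7 7·5 35·1  f→[1+5+7+35]=48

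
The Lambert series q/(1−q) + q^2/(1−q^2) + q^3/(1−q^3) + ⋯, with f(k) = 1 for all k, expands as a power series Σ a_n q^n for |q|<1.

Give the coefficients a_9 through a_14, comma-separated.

n=9: 1·9 3·3 9·1  f→[1+1+1]=3
d|10:{10,5,2,1}  Σf=1+1+1+1=4
n=11: 11·1 1·11  f→[1+1]=2
d|12:{1,2,3,4,6,12}  Σf=1+1+1+1+1+1=6
d|13:{13,1}  Σf=1+1=2
q^14  k|14↦f(k): 1:1 2:1 7:1 14:1  a_14=4

3, 4, 2, 6, 2, 4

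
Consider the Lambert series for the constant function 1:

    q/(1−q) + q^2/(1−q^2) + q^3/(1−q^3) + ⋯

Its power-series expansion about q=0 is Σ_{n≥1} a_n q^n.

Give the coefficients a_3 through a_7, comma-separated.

[q^3] f(1)=1,f(3)=1 ⇒ 2
[q^4] f(4)=1,f(2)=1,f(1)=1 ⇒ 3
n=5: 1·5 5·1  f→[1+1]=2
d|6:{6,3,2,1}  Σf=1+1+1+1=4
[q^7] f(1)=1,f(7)=1 ⇒ 2

2, 3, 2, 4, 2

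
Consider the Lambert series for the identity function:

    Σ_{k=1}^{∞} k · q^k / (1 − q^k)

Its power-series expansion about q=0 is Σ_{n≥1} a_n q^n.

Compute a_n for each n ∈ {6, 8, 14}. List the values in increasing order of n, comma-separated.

[q^6] f(6)=6,f(3)=3,f(2)=2,f(1)=1 ⇒ 12
q^8  k|8↦f(k): 8:8 4:4 2:2 1:1  a_8=15
[q^14] f(14)=14,f(7)=7,f(2)=2,f(1)=1 ⇒ 24

12, 15, 24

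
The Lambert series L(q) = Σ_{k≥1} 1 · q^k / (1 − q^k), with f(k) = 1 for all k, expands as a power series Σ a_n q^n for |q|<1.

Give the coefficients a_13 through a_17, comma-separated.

q^13  k|13↦f(k): 13:1 1:1  a_13=2
n=14: 14·1 7·2 2·7 1·14  f→[1+1+1+1]=4
[q^15] f(1)=1,f(3)=1,f(5)=1,f(15)=1 ⇒ 4
q^16  k|16↦f(k): 1:1 2:1 4:1 8:1 16:1  a_16=5
d|17:{1,17}  Σf=1+1=2

2, 4, 4, 5, 2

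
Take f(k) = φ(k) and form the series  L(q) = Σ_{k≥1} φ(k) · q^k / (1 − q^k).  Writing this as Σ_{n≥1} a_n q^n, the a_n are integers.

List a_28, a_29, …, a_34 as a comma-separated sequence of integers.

q^28  k|28↦φ(k): 1:1 2:1 4:2 7:6 14:6 28:12  a_28=28
d|29:{1,29}  Σφ=1+28=29
d|30:{30,15,10,6,5,3,2,1}  Σφ=8+8+4+2+4+2+1+1=30
n=31: 1·31 31·1  φ→[1+30]=31
n=32: 1·32 2·16 4·8 8·4 16·2 32·1  φ→[1+1+2+4+8+16]=32
n=33: 1·33 3·11 11·3 33·1  φ→[1+2+10+20]=33
d|34:{34,17,2,1}  Σφ=16+16+1+1=34

28, 29, 30, 31, 32, 33, 34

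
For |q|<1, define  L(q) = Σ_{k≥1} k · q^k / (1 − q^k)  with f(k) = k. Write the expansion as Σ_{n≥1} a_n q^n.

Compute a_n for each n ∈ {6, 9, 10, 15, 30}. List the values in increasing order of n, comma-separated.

[q^6] f(6)=6,f(3)=3,f(2)=2,f(1)=1 ⇒ 12
d|9:{1,3,9}  Σf=1+3+9=13
n=10: 1·10 2·5 5·2 10·1  f→[1+2+5+10]=18
d|15:{15,5,3,1}  Σf=15+5+3+1=24
d|30:{30,15,10,6,5,3,2,1}  Σf=30+15+10+6+5+3+2+1=72

12, 13, 18, 24, 72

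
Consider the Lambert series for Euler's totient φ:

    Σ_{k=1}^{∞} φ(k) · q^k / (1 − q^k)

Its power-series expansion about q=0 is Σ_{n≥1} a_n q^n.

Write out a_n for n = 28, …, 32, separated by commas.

[q^28] φ(28)=12,φ(14)=6,φ(7)=6,φ(4)=2,φ(2)=1,φ(1)=1 ⇒ 28
n=29: 29·1 1·29  φ→[28+1]=29
d|30:{1,2,3,5,6,10,15,30}  Σφ=1+1+2+4+2+4+8+8=30
q^31  k|31↦φ(k): 31:30 1:1  a_31=31
n=32: 1·32 2·16 4·8 8·4 16·2 32·1  φ→[1+1+2+4+8+16]=32

28, 29, 30, 31, 32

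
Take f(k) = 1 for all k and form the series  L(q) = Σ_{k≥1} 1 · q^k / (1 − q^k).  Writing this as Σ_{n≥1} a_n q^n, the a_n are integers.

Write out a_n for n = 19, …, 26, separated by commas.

d|19:{1,19}  Σf=1+1=2
n=20: 20·1 10·2 5·4 4·5 2·10 1·20  f→[1+1+1+1+1+1]=6
d|21:{1,3,7,21}  Σf=1+1+1+1=4
q^22  k|22↦f(k): 1:1 2:1 11:1 22:1  a_22=4
n=23: 23·1 1·23  f→[1+1]=2
d|24:{1,2,3,4,6,8,12,24}  Σf=1+1+1+1+1+1+1+1=8
q^25  k|25↦f(k): 25:1 5:1 1:1  a_25=3
d|26:{1,2,13,26}  Σf=1+1+1+1=4

2, 6, 4, 4, 2, 8, 3, 4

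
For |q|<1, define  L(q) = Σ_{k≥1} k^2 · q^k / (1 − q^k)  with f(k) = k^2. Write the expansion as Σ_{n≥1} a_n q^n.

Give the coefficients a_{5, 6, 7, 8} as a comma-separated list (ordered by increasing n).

26, 50, 50, 85

q^5  k|5↦f(k): 5:25 1:1  a_5=26
d|6:{1,2,3,6}  Σf=1+4+9+36=50
[q^7] f(7)=49,f(1)=1 ⇒ 50
q^8  k|8↦f(k): 8:64 4:16 2:4 1:1  a_8=85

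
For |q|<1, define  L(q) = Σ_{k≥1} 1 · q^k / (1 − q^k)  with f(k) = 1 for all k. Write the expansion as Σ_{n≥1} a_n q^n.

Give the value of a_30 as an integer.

a_30 = 8

d|30:{1,2,3,5,6,10,15,30}  Σf=1+1+1+1+1+1+1+1=8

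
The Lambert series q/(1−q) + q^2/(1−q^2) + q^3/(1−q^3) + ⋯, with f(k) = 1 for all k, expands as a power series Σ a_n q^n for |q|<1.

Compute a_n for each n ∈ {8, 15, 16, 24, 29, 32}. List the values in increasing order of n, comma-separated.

4, 4, 5, 8, 2, 6

[q^8] f(1)=1,f(2)=1,f(4)=1,f(8)=1 ⇒ 4
q^15  k|15↦f(k): 1:1 3:1 5:1 15:1  a_15=4
n=16: 1·16 2·8 4·4 8·2 16·1  f→[1+1+1+1+1]=5
q^24  k|24↦f(k): 1:1 2:1 3:1 4:1 6:1 8:1 12:1 24:1  a_24=8
d|29:{29,1}  Σf=1+1=2
[q^32] f(32)=1,f(16)=1,f(8)=1,f(4)=1,f(2)=1,f(1)=1 ⇒ 6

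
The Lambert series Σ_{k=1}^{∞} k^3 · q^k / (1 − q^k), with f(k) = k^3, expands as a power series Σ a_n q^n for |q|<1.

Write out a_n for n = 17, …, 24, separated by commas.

[q^17] f(1)=1,f(17)=4913 ⇒ 4914
n=18: 18·1 9·2 6·3 3·6 2·9 1·18  f→[5832+729+216+27+8+1]=6813
[q^19] f(19)=6859,f(1)=1 ⇒ 6860
d|20:{1,2,4,5,10,20}  Σf=1+8+64+125+1000+8000=9198
d|21:{21,7,3,1}  Σf=9261+343+27+1=9632
d|22:{1,2,11,22}  Σf=1+8+1331+10648=11988
[q^23] f(1)=1,f(23)=12167 ⇒ 12168
q^24  k|24↦f(k): 24:13824 12:1728 8:512 6:216 4:64 3:27 2:8 1:1  a_24=16380

4914, 6813, 6860, 9198, 9632, 11988, 12168, 16380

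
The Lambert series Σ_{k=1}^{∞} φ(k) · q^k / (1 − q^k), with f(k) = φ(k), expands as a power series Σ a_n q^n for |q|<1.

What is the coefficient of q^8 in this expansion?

n=8: 1·8 2·4 4·2 8·1  φ→[1+1+2+4]=8

a_8 = 8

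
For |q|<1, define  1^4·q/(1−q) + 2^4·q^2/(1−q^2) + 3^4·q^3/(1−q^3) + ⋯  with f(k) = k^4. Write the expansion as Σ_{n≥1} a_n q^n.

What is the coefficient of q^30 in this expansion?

a_30 = 872644

q^30  k|30↦f(k): 1:1 2:16 3:81 5:625 6:1296 10:10000 15:50625 30:810000  a_30=872644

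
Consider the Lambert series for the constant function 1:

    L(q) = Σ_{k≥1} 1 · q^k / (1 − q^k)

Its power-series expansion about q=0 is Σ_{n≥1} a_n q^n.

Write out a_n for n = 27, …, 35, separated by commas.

n=27: 1·27 3·9 9·3 27·1  f→[1+1+1+1]=4
n=28: 1·28 2·14 4·7 7·4 14·2 28·1  f→[1+1+1+1+1+1]=6
q^29  k|29↦f(k): 1:1 29:1  a_29=2
q^30  k|30↦f(k): 30:1 15:1 10:1 6:1 5:1 3:1 2:1 1:1  a_30=8
n=31: 31·1 1·31  f→[1+1]=2
[q^32] f(32)=1,f(16)=1,f(8)=1,f(4)=1,f(2)=1,f(1)=1 ⇒ 6
d|33:{33,11,3,1}  Σf=1+1+1+1=4
q^34  k|34↦f(k): 1:1 2:1 17:1 34:1  a_34=4
n=35: 35·1 7·5 5·7 1·35  f→[1+1+1+1]=4

4, 6, 2, 8, 2, 6, 4, 4, 4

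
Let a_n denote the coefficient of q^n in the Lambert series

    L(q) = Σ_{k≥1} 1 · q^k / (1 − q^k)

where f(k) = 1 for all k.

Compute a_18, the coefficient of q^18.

[q^18] f(1)=1,f(2)=1,f(3)=1,f(6)=1,f(9)=1,f(18)=1 ⇒ 6

a_18 = 6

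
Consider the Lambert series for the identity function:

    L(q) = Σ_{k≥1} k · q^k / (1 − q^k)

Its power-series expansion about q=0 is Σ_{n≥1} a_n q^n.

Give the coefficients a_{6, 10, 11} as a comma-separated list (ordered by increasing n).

q^6  k|6↦f(k): 1:1 2:2 3:3 6:6  a_6=12
n=10: 1·10 2·5 5·2 10·1  f→[1+2+5+10]=18
q^11  k|11↦f(k): 1:1 11:11  a_11=12

12, 18, 12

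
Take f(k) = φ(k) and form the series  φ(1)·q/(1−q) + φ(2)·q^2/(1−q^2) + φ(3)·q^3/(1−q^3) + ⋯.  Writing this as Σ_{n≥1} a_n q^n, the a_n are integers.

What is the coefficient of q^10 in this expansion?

[q^10] φ(10)=4,φ(5)=4,φ(2)=1,φ(1)=1 ⇒ 10

a_10 = 10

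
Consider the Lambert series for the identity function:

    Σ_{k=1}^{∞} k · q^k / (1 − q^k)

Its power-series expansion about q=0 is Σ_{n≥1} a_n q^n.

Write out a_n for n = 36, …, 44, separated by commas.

91, 38, 60, 56, 90, 42, 96, 44, 84

d|36:{1,2,3,4,6,9,12,18,36}  Σf=1+2+3+4+6+9+12+18+36=91
d|37:{1,37}  Σf=1+37=38
[q^38] f(1)=1,f(2)=2,f(19)=19,f(38)=38 ⇒ 60
n=39: 1·39 3·13 13·3 39·1  f→[1+3+13+39]=56
[q^40] f(1)=1,f(2)=2,f(4)=4,f(5)=5,f(8)=8,f(10)=10,f(20)=20,f(40)=40 ⇒ 90
d|41:{41,1}  Σf=41+1=42
[q^42] f(42)=42,f(21)=21,f(14)=14,f(7)=7,f(6)=6,f(3)=3,f(2)=2,f(1)=1 ⇒ 96
q^43  k|43↦f(k): 43:43 1:1  a_43=44
n=44: 1·44 2·22 4·11 11·4 22·2 44·1  f→[1+2+4+11+22+44]=84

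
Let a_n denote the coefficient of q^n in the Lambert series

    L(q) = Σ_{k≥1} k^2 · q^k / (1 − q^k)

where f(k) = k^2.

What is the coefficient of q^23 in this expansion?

d|23:{1,23}  Σf=1+529=530

a_23 = 530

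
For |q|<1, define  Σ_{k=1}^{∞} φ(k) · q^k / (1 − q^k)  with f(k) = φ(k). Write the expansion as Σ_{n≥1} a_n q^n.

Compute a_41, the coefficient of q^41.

q^41  k|41↦φ(k): 1:1 41:40  a_41=41

a_41 = 41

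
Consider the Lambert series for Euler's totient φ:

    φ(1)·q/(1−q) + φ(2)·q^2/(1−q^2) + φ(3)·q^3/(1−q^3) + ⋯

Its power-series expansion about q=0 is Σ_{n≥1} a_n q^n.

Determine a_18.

[q^18] φ(18)=6,φ(9)=6,φ(6)=2,φ(3)=2,φ(2)=1,φ(1)=1 ⇒ 18

a_18 = 18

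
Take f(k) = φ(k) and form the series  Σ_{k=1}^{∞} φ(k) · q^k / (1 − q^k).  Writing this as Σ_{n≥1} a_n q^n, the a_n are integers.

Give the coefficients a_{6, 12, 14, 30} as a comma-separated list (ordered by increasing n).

n=6: 6·1 3·2 2·3 1·6  φ→[2+2+1+1]=6
d|12:{12,6,4,3,2,1}  Σφ=4+2+2+2+1+1=12
q^14  k|14↦φ(k): 1:1 2:1 7:6 14:6  a_14=14
n=30: 1·30 2·15 3·10 5·6 6·5 10·3 15·2 30·1  φ→[1+1+2+4+2+4+8+8]=30

6, 12, 14, 30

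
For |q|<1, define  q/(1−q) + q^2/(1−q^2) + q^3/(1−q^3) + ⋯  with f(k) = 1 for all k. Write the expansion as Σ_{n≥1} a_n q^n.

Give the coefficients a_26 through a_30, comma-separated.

d|26:{26,13,2,1}  Σf=1+1+1+1=4
q^27  k|27↦f(k): 1:1 3:1 9:1 27:1  a_27=4
q^28  k|28↦f(k): 28:1 14:1 7:1 4:1 2:1 1:1  a_28=6
[q^29] f(29)=1,f(1)=1 ⇒ 2
[q^30] f(30)=1,f(15)=1,f(10)=1,f(6)=1,f(5)=1,f(3)=1,f(2)=1,f(1)=1 ⇒ 8

4, 4, 6, 2, 8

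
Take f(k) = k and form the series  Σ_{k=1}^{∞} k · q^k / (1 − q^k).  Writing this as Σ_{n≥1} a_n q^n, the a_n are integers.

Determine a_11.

a_11 = 12

[q^11] f(1)=1,f(11)=11 ⇒ 12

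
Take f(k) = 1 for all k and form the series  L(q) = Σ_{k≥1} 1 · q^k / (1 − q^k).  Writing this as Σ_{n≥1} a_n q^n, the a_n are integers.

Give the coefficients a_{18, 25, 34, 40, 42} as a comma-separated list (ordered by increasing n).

6, 3, 4, 8, 8

d|18:{1,2,3,6,9,18}  Σf=1+1+1+1+1+1=6
d|25:{25,5,1}  Σf=1+1+1=3
n=34: 34·1 17·2 2·17 1·34  f→[1+1+1+1]=4
q^40  k|40↦f(k): 1:1 2:1 4:1 5:1 8:1 10:1 20:1 40:1  a_40=8
q^42  k|42↦f(k): 1:1 2:1 3:1 6:1 7:1 14:1 21:1 42:1  a_42=8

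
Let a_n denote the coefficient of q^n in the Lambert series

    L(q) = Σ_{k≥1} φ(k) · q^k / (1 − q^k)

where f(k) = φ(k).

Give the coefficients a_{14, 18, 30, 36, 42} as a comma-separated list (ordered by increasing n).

q^14  k|14↦φ(k): 1:1 2:1 7:6 14:6  a_14=14
d|18:{18,9,6,3,2,1}  Σφ=6+6+2+2+1+1=18
n=30: 30·1 15·2 10·3 6·5 5·6 3·10 2·15 1·30  φ→[8+8+4+2+4+2+1+1]=30
n=36: 36·1 18·2 12·3 9·4 6·6 4·9 3·12 2·18 1·36  φ→[12+6+4+6+2+2+2+1+1]=36
[q^42] φ(42)=12,φ(21)=12,φ(14)=6,φ(7)=6,φ(6)=2,φ(3)=2,φ(2)=1,φ(1)=1 ⇒ 42

14, 18, 30, 36, 42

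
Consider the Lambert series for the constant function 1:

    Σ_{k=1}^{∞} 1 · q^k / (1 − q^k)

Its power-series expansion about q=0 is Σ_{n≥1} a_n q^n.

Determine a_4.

a_4 = 3

[q^4] f(1)=1,f(2)=1,f(4)=1 ⇒ 3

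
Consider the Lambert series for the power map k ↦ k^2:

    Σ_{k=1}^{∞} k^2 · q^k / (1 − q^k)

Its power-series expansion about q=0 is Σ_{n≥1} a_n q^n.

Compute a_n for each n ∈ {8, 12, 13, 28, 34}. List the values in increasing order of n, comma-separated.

85, 210, 170, 1050, 1450

d|8:{1,2,4,8}  Σf=1+4+16+64=85
[q^12] f(1)=1,f(2)=4,f(3)=9,f(4)=16,f(6)=36,f(12)=144 ⇒ 210
n=13: 13·1 1·13  f→[169+1]=170
n=28: 1·28 2·14 4·7 7·4 14·2 28·1  f→[1+4+16+49+196+784]=1050
n=34: 34·1 17·2 2·17 1·34  f→[1156+289+4+1]=1450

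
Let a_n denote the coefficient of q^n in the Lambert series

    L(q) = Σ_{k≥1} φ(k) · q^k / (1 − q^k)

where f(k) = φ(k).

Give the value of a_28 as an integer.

[q^28] φ(1)=1,φ(2)=1,φ(4)=2,φ(7)=6,φ(14)=6,φ(28)=12 ⇒ 28

a_28 = 28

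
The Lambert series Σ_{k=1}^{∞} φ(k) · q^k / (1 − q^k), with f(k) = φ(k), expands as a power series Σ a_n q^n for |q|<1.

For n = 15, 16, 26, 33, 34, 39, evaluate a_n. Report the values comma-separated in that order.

n=15: 15·1 5·3 3·5 1·15  φ→[8+4+2+1]=15
d|16:{1,2,4,8,16}  Σφ=1+1+2+4+8=16
[q^26] φ(1)=1,φ(2)=1,φ(13)=12,φ(26)=12 ⇒ 26
q^33  k|33↦φ(k): 1:1 3:2 11:10 33:20  a_33=33
d|34:{34,17,2,1}  Σφ=16+16+1+1=34
q^39  k|39↦φ(k): 39:24 13:12 3:2 1:1  a_39=39

15, 16, 26, 33, 34, 39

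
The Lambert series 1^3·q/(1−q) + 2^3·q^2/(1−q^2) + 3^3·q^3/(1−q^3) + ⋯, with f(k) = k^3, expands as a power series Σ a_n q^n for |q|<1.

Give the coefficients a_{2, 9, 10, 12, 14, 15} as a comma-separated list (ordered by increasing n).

9, 757, 1134, 2044, 3096, 3528

[q^2] f(2)=8,f(1)=1 ⇒ 9
[q^9] f(1)=1,f(3)=27,f(9)=729 ⇒ 757
[q^10] f(1)=1,f(2)=8,f(5)=125,f(10)=1000 ⇒ 1134
d|12:{12,6,4,3,2,1}  Σf=1728+216+64+27+8+1=2044
d|14:{1,2,7,14}  Σf=1+8+343+2744=3096
[q^15] f(15)=3375,f(5)=125,f(3)=27,f(1)=1 ⇒ 3528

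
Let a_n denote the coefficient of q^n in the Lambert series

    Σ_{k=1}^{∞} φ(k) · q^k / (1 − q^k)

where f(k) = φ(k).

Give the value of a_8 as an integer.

q^8  k|8↦φ(k): 8:4 4:2 2:1 1:1  a_8=8

a_8 = 8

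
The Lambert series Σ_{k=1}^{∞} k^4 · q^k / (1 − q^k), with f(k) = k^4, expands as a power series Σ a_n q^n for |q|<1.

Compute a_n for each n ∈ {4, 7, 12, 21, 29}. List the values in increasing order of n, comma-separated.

q^4  k|4↦f(k): 1:1 2:16 4:256  a_4=273
[q^7] f(7)=2401,f(1)=1 ⇒ 2402
n=12: 12·1 6·2 4·3 3·4 2·6 1·12  f→[20736+1296+256+81+16+1]=22386
q^21  k|21↦f(k): 1:1 3:81 7:2401 21:194481  a_21=196964
d|29:{1,29}  Σf=1+707281=707282

273, 2402, 22386, 196964, 707282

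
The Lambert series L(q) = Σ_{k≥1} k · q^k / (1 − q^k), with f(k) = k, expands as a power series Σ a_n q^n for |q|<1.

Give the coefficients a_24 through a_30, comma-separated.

q^24  k|24↦f(k): 1:1 2:2 3:3 4:4 6:6 8:8 12:12 24:24  a_24=60
d|25:{25,5,1}  Σf=25+5+1=31
n=26: 1·26 2·13 13·2 26·1  f→[1+2+13+26]=42
[q^27] f(27)=27,f(9)=9,f(3)=3,f(1)=1 ⇒ 40
q^28  k|28↦f(k): 1:1 2:2 4:4 7:7 14:14 28:28  a_28=56
d|29:{1,29}  Σf=1+29=30
q^30  k|30↦f(k): 1:1 2:2 3:3 5:5 6:6 10:10 15:15 30:30  a_30=72

60, 31, 42, 40, 56, 30, 72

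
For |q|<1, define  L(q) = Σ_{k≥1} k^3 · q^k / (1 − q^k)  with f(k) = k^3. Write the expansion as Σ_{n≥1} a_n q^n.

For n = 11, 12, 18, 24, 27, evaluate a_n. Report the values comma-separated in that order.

d|11:{1,11}  Σf=1+1331=1332
n=12: 12·1 6·2 4·3 3·4 2·6 1·12  f→[1728+216+64+27+8+1]=2044
n=18: 18·1 9·2 6·3 3·6 2·9 1·18  f→[5832+729+216+27+8+1]=6813
n=24: 24·1 12·2 8·3 6·4 4·6 3·8 2·12 1·24  f→[13824+1728+512+216+64+27+8+1]=16380
n=27: 1·27 3·9 9·3 27·1  f→[1+27+729+19683]=20440

1332, 2044, 6813, 16380, 20440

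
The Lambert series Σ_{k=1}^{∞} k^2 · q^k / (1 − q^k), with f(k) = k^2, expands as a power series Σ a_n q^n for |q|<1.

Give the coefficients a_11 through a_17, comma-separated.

122, 210, 170, 250, 260, 341, 290

q^11  k|11↦f(k): 1:1 11:121  a_11=122
q^12  k|12↦f(k): 1:1 2:4 3:9 4:16 6:36 12:144  a_12=210
d|13:{1,13}  Σf=1+169=170
d|14:{1,2,7,14}  Σf=1+4+49+196=250
n=15: 1·15 3·5 5·3 15·1  f→[1+9+25+225]=260
q^16  k|16↦f(k): 16:256 8:64 4:16 2:4 1:1  a_16=341
q^17  k|17↦f(k): 17:289 1:1  a_17=290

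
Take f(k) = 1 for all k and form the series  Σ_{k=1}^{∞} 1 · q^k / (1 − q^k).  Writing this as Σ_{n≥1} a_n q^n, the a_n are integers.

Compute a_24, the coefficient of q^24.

n=24: 24·1 12·2 8·3 6·4 4·6 3·8 2·12 1·24  f→[1+1+1+1+1+1+1+1]=8

a_24 = 8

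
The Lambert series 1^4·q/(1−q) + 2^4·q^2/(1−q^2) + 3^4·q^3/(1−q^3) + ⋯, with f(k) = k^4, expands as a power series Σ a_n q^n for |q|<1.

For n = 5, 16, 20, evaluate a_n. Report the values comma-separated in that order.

626, 69905, 170898

d|5:{5,1}  Σf=625+1=626
d|16:{1,2,4,8,16}  Σf=1+16+256+4096+65536=69905
n=20: 20·1 10·2 5·4 4·5 2·10 1·20  f→[160000+10000+625+256+16+1]=170898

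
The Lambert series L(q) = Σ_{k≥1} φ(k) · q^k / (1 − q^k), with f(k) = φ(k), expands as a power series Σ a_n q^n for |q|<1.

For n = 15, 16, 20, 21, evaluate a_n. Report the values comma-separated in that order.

q^15  k|15↦φ(k): 1:1 3:2 5:4 15:8  a_15=15
n=16: 1·16 2·8 4·4 8·2 16·1  φ→[1+1+2+4+8]=16
d|20:{1,2,4,5,10,20}  Σφ=1+1+2+4+4+8=20
q^21  k|21↦φ(k): 21:12 7:6 3:2 1:1  a_21=21

15, 16, 20, 21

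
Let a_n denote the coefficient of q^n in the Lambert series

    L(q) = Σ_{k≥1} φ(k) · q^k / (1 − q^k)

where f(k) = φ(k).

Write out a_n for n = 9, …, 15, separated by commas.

q^9  k|9↦φ(k): 1:1 3:2 9:6  a_9=9
n=10: 10·1 5·2 2·5 1·10  φ→[4+4+1+1]=10
n=11: 11·1 1·11  φ→[10+1]=11
n=12: 12·1 6·2 4·3 3·4 2·6 1·12  φ→[4+2+2+2+1+1]=12
n=13: 13·1 1·13  φ→[12+1]=13
d|14:{14,7,2,1}  Σφ=6+6+1+1=14
d|15:{15,5,3,1}  Σφ=8+4+2+1=15

9, 10, 11, 12, 13, 14, 15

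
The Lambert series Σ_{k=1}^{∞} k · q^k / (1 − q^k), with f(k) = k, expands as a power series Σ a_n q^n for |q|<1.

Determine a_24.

q^24  k|24↦f(k): 1:1 2:2 3:3 4:4 6:6 8:8 12:12 24:24  a_24=60

a_24 = 60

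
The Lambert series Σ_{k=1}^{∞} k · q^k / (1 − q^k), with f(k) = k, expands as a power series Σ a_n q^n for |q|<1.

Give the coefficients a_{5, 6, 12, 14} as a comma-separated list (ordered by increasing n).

6, 12, 28, 24

d|5:{1,5}  Σf=1+5=6
[q^6] f(1)=1,f(2)=2,f(3)=3,f(6)=6 ⇒ 12
q^12  k|12↦f(k): 1:1 2:2 3:3 4:4 6:6 12:12  a_12=28
[q^14] f(14)=14,f(7)=7,f(2)=2,f(1)=1 ⇒ 24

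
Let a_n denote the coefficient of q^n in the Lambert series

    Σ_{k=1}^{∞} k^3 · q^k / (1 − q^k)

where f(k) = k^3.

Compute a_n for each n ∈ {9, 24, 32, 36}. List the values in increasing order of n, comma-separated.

757, 16380, 37449, 55261

[q^9] f(9)=729,f(3)=27,f(1)=1 ⇒ 757
[q^24] f(24)=13824,f(12)=1728,f(8)=512,f(6)=216,f(4)=64,f(3)=27,f(2)=8,f(1)=1 ⇒ 16380
q^32  k|32↦f(k): 32:32768 16:4096 8:512 4:64 2:8 1:1  a_32=37449
d|36:{1,2,3,4,6,9,12,18,36}  Σf=1+8+27+64+216+729+1728+5832+46656=55261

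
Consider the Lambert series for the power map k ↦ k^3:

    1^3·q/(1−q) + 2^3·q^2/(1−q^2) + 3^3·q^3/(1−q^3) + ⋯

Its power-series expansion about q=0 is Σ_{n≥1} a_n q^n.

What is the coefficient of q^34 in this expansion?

q^34  k|34↦f(k): 34:39304 17:4913 2:8 1:1  a_34=44226

a_34 = 44226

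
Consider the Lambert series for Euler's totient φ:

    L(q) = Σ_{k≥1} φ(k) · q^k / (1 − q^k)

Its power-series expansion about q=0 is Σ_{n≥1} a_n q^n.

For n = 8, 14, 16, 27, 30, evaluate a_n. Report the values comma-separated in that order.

q^8  k|8↦φ(k): 1:1 2:1 4:2 8:4  a_8=8
d|14:{14,7,2,1}  Σφ=6+6+1+1=14
q^16  k|16↦φ(k): 1:1 2:1 4:2 8:4 16:8  a_16=16
[q^27] φ(27)=18,φ(9)=6,φ(3)=2,φ(1)=1 ⇒ 27
d|30:{30,15,10,6,5,3,2,1}  Σφ=8+8+4+2+4+2+1+1=30

8, 14, 16, 27, 30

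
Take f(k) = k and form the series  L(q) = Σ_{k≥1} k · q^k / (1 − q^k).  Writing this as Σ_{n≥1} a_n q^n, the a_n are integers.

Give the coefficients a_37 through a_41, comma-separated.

n=37: 37·1 1·37  f→[37+1]=38
n=38: 1·38 2·19 19·2 38·1  f→[1+2+19+38]=60
d|39:{1,3,13,39}  Σf=1+3+13+39=56
n=40: 40·1 20·2 10·4 8·5 5·8 4·10 2·20 1·40  f→[40+20+10+8+5+4+2+1]=90
d|41:{41,1}  Σf=41+1=42

38, 60, 56, 90, 42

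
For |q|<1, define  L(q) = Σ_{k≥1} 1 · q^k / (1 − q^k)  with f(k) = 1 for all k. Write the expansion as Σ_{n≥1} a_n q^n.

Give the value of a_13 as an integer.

a_13 = 2

n=13: 13·1 1·13  f→[1+1]=2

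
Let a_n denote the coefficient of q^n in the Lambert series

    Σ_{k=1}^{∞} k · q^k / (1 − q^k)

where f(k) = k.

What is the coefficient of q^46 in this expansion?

q^46  k|46↦f(k): 1:1 2:2 23:23 46:46  a_46=72

a_46 = 72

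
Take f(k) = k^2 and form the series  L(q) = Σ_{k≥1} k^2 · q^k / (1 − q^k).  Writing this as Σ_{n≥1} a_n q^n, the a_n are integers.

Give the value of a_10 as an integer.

n=10: 1·10 2·5 5·2 10·1  f→[1+4+25+100]=130

a_10 = 130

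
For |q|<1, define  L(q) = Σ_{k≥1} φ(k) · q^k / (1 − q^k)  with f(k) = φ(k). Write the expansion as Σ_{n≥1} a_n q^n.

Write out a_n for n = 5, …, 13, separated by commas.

q^5  k|5↦φ(k): 1:1 5:4  a_5=5
d|6:{6,3,2,1}  Σφ=2+2+1+1=6
n=7: 1·7 7·1  φ→[1+6]=7
[q^8] φ(8)=4,φ(4)=2,φ(2)=1,φ(1)=1 ⇒ 8
[q^9] φ(9)=6,φ(3)=2,φ(1)=1 ⇒ 9
[q^10] φ(10)=4,φ(5)=4,φ(2)=1,φ(1)=1 ⇒ 10
n=11: 1·11 11·1  φ→[1+10]=11
d|12:{1,2,3,4,6,12}  Σφ=1+1+2+2+2+4=12
[q^13] φ(1)=1,φ(13)=12 ⇒ 13

5, 6, 7, 8, 9, 10, 11, 12, 13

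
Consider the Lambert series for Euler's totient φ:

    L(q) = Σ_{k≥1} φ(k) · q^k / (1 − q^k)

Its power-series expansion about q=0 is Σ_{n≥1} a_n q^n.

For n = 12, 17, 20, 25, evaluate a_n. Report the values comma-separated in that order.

[q^12] φ(1)=1,φ(2)=1,φ(3)=2,φ(4)=2,φ(6)=2,φ(12)=4 ⇒ 12
n=17: 17·1 1·17  φ→[16+1]=17
d|20:{20,10,5,4,2,1}  Σφ=8+4+4+2+1+1=20
n=25: 25·1 5·5 1·25  φ→[20+4+1]=25

12, 17, 20, 25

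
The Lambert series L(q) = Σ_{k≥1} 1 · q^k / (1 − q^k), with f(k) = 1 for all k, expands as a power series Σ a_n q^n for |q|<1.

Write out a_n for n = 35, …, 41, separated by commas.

4, 9, 2, 4, 4, 8, 2

d|35:{35,7,5,1}  Σf=1+1+1+1=4
[q^36] f(36)=1,f(18)=1,f(12)=1,f(9)=1,f(6)=1,f(4)=1,f(3)=1,f(2)=1,f(1)=1 ⇒ 9
q^37  k|37↦f(k): 37:1 1:1  a_37=2
[q^38] f(1)=1,f(2)=1,f(19)=1,f(38)=1 ⇒ 4
q^39  k|39↦f(k): 39:1 13:1 3:1 1:1  a_39=4
n=40: 40·1 20·2 10·4 8·5 5·8 4·10 2·20 1·40  f→[1+1+1+1+1+1+1+1]=8
d|41:{1,41}  Σf=1+1=2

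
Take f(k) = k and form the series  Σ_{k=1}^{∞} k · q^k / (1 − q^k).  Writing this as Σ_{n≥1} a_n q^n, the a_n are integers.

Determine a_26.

a_26 = 42

d|26:{26,13,2,1}  Σf=26+13+2+1=42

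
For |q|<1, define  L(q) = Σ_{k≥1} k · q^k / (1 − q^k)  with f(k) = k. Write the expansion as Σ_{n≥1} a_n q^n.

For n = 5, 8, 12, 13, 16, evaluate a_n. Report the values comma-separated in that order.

6, 15, 28, 14, 31

q^5  k|5↦f(k): 5:5 1:1  a_5=6
d|8:{1,2,4,8}  Σf=1+2+4+8=15
d|12:{1,2,3,4,6,12}  Σf=1+2+3+4+6+12=28
[q^13] f(1)=1,f(13)=13 ⇒ 14
[q^16] f(1)=1,f(2)=2,f(4)=4,f(8)=8,f(16)=16 ⇒ 31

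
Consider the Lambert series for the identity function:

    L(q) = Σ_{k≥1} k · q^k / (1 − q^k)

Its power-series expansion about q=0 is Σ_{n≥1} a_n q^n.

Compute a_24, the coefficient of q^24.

a_24 = 60

q^24  k|24↦f(k): 24:24 12:12 8:8 6:6 4:4 3:3 2:2 1:1  a_24=60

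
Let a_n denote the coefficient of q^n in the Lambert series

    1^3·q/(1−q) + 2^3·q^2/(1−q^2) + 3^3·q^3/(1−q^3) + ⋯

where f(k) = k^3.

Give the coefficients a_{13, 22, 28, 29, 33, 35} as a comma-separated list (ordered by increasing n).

2198, 11988, 25112, 24390, 37296, 43344

n=13: 1·13 13·1  f→[1+2197]=2198
d|22:{1,2,11,22}  Σf=1+8+1331+10648=11988
d|28:{1,2,4,7,14,28}  Σf=1+8+64+343+2744+21952=25112
q^29  k|29↦f(k): 1:1 29:24389  a_29=24390
n=33: 1·33 3·11 11·3 33·1  f→[1+27+1331+35937]=37296
n=35: 35·1 7·5 5·7 1·35  f→[42875+343+125+1]=43344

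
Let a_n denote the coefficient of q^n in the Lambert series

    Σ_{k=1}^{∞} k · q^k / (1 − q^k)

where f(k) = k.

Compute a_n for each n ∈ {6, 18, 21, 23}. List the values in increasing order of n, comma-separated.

12, 39, 32, 24

[q^6] f(1)=1,f(2)=2,f(3)=3,f(6)=6 ⇒ 12
q^18  k|18↦f(k): 18:18 9:9 6:6 3:3 2:2 1:1  a_18=39
d|21:{21,7,3,1}  Σf=21+7+3+1=32
q^23  k|23↦f(k): 23:23 1:1  a_23=24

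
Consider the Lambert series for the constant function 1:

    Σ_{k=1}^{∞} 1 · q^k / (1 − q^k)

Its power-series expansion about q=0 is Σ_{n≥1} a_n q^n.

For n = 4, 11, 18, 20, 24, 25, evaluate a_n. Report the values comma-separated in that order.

3, 2, 6, 6, 8, 3

q^4  k|4↦f(k): 4:1 2:1 1:1  a_4=3
d|11:{1,11}  Σf=1+1=2
n=18: 18·1 9·2 6·3 3·6 2·9 1·18  f→[1+1+1+1+1+1]=6
q^20  k|20↦f(k): 20:1 10:1 5:1 4:1 2:1 1:1  a_20=6
[q^24] f(24)=1,f(12)=1,f(8)=1,f(6)=1,f(4)=1,f(3)=1,f(2)=1,f(1)=1 ⇒ 8
n=25: 1·25 5·5 25·1  f→[1+1+1]=3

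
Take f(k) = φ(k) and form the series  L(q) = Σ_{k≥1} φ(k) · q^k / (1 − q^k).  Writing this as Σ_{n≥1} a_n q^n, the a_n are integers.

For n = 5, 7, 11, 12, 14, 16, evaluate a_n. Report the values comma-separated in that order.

q^5  k|5↦φ(k): 5:4 1:1  a_5=5
[q^7] φ(1)=1,φ(7)=6 ⇒ 7
n=11: 1·11 11·1  φ→[1+10]=11
n=12: 1·12 2·6 3·4 4·3 6·2 12·1  φ→[1+1+2+2+2+4]=12
n=14: 14·1 7·2 2·7 1·14  φ→[6+6+1+1]=14
q^16  k|16↦φ(k): 1:1 2:1 4:2 8:4 16:8  a_16=16

5, 7, 11, 12, 14, 16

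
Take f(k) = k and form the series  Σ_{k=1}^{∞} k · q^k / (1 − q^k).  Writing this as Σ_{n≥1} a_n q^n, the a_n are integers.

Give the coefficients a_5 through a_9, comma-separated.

q^5  k|5↦f(k): 1:1 5:5  a_5=6
q^6  k|6↦f(k): 1:1 2:2 3:3 6:6  a_6=12
n=7: 1·7 7·1  f→[1+7]=8
n=8: 8·1 4·2 2·4 1·8  f→[8+4+2+1]=15
q^9  k|9↦f(k): 1:1 3:3 9:9  a_9=13

6, 12, 8, 15, 13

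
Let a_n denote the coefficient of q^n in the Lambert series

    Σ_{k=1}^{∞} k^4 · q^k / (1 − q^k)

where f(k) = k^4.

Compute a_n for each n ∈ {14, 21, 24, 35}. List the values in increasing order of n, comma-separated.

40834, 196964, 358258, 1503652

[q^14] f(1)=1,f(2)=16,f(7)=2401,f(14)=38416 ⇒ 40834
d|21:{21,7,3,1}  Σf=194481+2401+81+1=196964
q^24  k|24↦f(k): 1:1 2:16 3:81 4:256 6:1296 8:4096 12:20736 24:331776  a_24=358258
d|35:{35,7,5,1}  Σf=1500625+2401+625+1=1503652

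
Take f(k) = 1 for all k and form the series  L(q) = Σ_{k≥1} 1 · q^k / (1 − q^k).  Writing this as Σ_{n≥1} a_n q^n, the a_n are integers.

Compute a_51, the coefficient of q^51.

a_51 = 4

n=51: 51·1 17·3 3·17 1·51  f→[1+1+1+1]=4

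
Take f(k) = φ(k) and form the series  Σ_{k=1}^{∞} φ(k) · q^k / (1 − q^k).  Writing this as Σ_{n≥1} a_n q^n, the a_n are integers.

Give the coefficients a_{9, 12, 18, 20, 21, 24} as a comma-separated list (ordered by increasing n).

n=9: 1·9 3·3 9·1  φ→[1+2+6]=9
q^12  k|12↦φ(k): 12:4 6:2 4:2 3:2 2:1 1:1  a_12=12
[q^18] φ(1)=1,φ(2)=1,φ(3)=2,φ(6)=2,φ(9)=6,φ(18)=6 ⇒ 18
[q^20] φ(20)=8,φ(10)=4,φ(5)=4,φ(4)=2,φ(2)=1,φ(1)=1 ⇒ 20
q^21  k|21↦φ(k): 1:1 3:2 7:6 21:12  a_21=21
[q^24] φ(1)=1,φ(2)=1,φ(3)=2,φ(4)=2,φ(6)=2,φ(8)=4,φ(12)=4,φ(24)=8 ⇒ 24

9, 12, 18, 20, 21, 24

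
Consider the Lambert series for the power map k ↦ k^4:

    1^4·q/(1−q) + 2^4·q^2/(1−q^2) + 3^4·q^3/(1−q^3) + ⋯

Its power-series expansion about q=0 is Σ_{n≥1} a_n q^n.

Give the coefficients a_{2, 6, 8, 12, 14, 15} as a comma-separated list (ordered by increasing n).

17, 1394, 4369, 22386, 40834, 51332

[q^2] f(2)=16,f(1)=1 ⇒ 17
n=6: 6·1 3·2 2·3 1·6  f→[1296+81+16+1]=1394
q^8  k|8↦f(k): 1:1 2:16 4:256 8:4096  a_8=4369
[q^12] f(12)=20736,f(6)=1296,f(4)=256,f(3)=81,f(2)=16,f(1)=1 ⇒ 22386
d|14:{1,2,7,14}  Σf=1+16+2401+38416=40834
n=15: 15·1 5·3 3·5 1·15  f→[50625+625+81+1]=51332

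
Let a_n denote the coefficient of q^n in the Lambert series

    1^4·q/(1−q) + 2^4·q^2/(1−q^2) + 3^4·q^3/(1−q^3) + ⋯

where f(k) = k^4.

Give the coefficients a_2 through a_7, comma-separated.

d|2:{2,1}  Σf=16+1=17
d|3:{3,1}  Σf=81+1=82
q^4  k|4↦f(k): 1:1 2:16 4:256  a_4=273
d|5:{1,5}  Σf=1+625=626
n=6: 1·6 2·3 3·2 6·1  f→[1+16+81+1296]=1394
n=7: 1·7 7·1  f→[1+2401]=2402

17, 82, 273, 626, 1394, 2402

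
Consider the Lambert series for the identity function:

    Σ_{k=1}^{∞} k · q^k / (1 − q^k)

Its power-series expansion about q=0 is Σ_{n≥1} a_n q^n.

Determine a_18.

n=18: 1·18 2·9 3·6 6·3 9·2 18·1  f→[1+2+3+6+9+18]=39

a_18 = 39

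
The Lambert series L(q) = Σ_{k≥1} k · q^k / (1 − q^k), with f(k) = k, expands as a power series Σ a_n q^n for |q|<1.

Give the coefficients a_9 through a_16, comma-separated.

13, 18, 12, 28, 14, 24, 24, 31

d|9:{9,3,1}  Σf=9+3+1=13
n=10: 1·10 2·5 5·2 10·1  f→[1+2+5+10]=18
[q^11] f(11)=11,f(1)=1 ⇒ 12
q^12  k|12↦f(k): 1:1 2:2 3:3 4:4 6:6 12:12  a_12=28
n=13: 13·1 1·13  f→[13+1]=14
d|14:{14,7,2,1}  Σf=14+7+2+1=24
d|15:{15,5,3,1}  Σf=15+5+3+1=24
q^16  k|16↦f(k): 16:16 8:8 4:4 2:2 1:1  a_16=31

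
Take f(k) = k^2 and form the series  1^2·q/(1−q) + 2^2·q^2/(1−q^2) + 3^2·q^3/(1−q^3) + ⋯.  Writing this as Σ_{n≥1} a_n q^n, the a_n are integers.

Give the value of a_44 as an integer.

a_44 = 2562

[q^44] f(44)=1936,f(22)=484,f(11)=121,f(4)=16,f(2)=4,f(1)=1 ⇒ 2562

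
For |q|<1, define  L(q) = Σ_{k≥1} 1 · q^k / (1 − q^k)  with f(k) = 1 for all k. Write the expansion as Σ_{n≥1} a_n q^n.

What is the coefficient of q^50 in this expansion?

a_50 = 6

[q^50] f(1)=1,f(2)=1,f(5)=1,f(10)=1,f(25)=1,f(50)=1 ⇒ 6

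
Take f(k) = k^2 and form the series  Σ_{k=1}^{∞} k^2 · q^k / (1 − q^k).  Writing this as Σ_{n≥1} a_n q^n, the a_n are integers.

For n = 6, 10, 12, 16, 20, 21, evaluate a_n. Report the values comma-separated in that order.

50, 130, 210, 341, 546, 500

n=6: 1·6 2·3 3·2 6·1  f→[1+4+9+36]=50
n=10: 1·10 2·5 5·2 10·1  f→[1+4+25+100]=130
q^12  k|12↦f(k): 1:1 2:4 3:9 4:16 6:36 12:144  a_12=210
n=16: 1·16 2·8 4·4 8·2 16·1  f→[1+4+16+64+256]=341
n=20: 20·1 10·2 5·4 4·5 2·10 1·20  f→[400+100+25+16+4+1]=546
n=21: 1·21 3·7 7·3 21·1  f→[1+9+49+441]=500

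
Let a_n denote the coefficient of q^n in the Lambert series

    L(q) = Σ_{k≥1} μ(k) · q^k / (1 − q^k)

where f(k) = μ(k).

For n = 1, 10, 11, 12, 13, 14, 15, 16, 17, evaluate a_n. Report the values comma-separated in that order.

1, 0, 0, 0, 0, 0, 0, 0, 0

[q^1] μ(1)=1 ⇒ 1
n=10: 1·10 2·5 5·2 10·1  μ→[1+(-1)+(-1)+1]=0
[q^11] μ(11)=-1,μ(1)=1 ⇒ 0
n=12: 12·1 6·2 4·3 3·4 2·6 1·12  μ→[0+1+0+(-1)+(-1)+1]=0
[q^13] μ(13)=-1,μ(1)=1 ⇒ 0
q^14  k|14↦μ(k): 14:1 7:-1 2:-1 1:1  a_14=0
q^15  k|15↦μ(k): 15:1 5:-1 3:-1 1:1  a_15=0
n=16: 16·1 8·2 4·4 2·8 1·16  μ→[0+0+0+(-1)+1]=0
q^17  k|17↦μ(k): 1:1 17:-1  a_17=0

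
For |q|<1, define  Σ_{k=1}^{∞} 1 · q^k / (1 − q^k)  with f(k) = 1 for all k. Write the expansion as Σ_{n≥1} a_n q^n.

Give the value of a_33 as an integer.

d|33:{1,3,11,33}  Σf=1+1+1+1=4

a_33 = 4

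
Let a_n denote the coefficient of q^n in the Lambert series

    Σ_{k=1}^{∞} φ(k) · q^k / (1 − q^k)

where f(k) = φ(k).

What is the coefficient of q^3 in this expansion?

n=3: 3·1 1·3  φ→[2+1]=3

a_3 = 3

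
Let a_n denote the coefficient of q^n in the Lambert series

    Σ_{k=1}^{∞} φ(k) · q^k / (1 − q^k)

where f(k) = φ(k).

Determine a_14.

n=14: 1·14 2·7 7·2 14·1  φ→[1+1+6+6]=14

a_14 = 14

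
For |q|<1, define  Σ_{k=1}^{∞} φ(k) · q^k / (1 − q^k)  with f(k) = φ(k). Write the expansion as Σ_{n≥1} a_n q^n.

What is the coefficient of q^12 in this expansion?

n=12: 12·1 6·2 4·3 3·4 2·6 1·12  φ→[4+2+2+2+1+1]=12

a_12 = 12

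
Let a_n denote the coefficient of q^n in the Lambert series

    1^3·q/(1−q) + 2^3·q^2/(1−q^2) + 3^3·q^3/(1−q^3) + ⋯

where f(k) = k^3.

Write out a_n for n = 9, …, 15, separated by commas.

757, 1134, 1332, 2044, 2198, 3096, 3528

q^9  k|9↦f(k): 1:1 3:27 9:729  a_9=757
n=10: 10·1 5·2 2·5 1·10  f→[1000+125+8+1]=1134
q^11  k|11↦f(k): 1:1 11:1331  a_11=1332
[q^12] f(12)=1728,f(6)=216,f(4)=64,f(3)=27,f(2)=8,f(1)=1 ⇒ 2044
q^13  k|13↦f(k): 13:2197 1:1  a_13=2198
n=14: 14·1 7·2 2·7 1·14  f→[2744+343+8+1]=3096
n=15: 1·15 3·5 5·3 15·1  f→[1+27+125+3375]=3528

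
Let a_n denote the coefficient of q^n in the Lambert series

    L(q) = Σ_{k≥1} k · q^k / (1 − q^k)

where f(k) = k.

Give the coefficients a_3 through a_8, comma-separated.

4, 7, 6, 12, 8, 15

q^3  k|3↦f(k): 1:1 3:3  a_3=4
d|4:{1,2,4}  Σf=1+2+4=7
[q^5] f(5)=5,f(1)=1 ⇒ 6
q^6  k|6↦f(k): 1:1 2:2 3:3 6:6  a_6=12
d|7:{1,7}  Σf=1+7=8
d|8:{8,4,2,1}  Σf=8+4+2+1=15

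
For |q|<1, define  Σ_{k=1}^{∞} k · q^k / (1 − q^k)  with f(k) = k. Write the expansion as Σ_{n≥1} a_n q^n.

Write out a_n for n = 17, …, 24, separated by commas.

18, 39, 20, 42, 32, 36, 24, 60

q^17  k|17↦f(k): 1:1 17:17  a_17=18
q^18  k|18↦f(k): 18:18 9:9 6:6 3:3 2:2 1:1  a_18=39
d|19:{1,19}  Σf=1+19=20
q^20  k|20↦f(k): 1:1 2:2 4:4 5:5 10:10 20:20  a_20=42
[q^21] f(1)=1,f(3)=3,f(7)=7,f(21)=21 ⇒ 32
d|22:{1,2,11,22}  Σf=1+2+11+22=36
n=23: 23·1 1·23  f→[23+1]=24
d|24:{24,12,8,6,4,3,2,1}  Σf=24+12+8+6+4+3+2+1=60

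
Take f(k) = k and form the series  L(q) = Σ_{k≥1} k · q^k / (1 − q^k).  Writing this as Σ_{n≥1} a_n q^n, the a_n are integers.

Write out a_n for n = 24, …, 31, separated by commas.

60, 31, 42, 40, 56, 30, 72, 32

n=24: 24·1 12·2 8·3 6·4 4·6 3·8 2·12 1·24  f→[24+12+8+6+4+3+2+1]=60
n=25: 25·1 5·5 1·25  f→[25+5+1]=31
n=26: 26·1 13·2 2·13 1·26  f→[26+13+2+1]=42
q^27  k|27↦f(k): 27:27 9:9 3:3 1:1  a_27=40
[q^28] f(28)=28,f(14)=14,f(7)=7,f(4)=4,f(2)=2,f(1)=1 ⇒ 56
d|29:{1,29}  Σf=1+29=30
d|30:{30,15,10,6,5,3,2,1}  Σf=30+15+10+6+5+3+2+1=72
[q^31] f(31)=31,f(1)=1 ⇒ 32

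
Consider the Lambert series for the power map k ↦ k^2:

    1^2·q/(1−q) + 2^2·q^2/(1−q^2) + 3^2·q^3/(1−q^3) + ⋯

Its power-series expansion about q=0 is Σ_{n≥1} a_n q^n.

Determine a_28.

q^28  k|28↦f(k): 28:784 14:196 7:49 4:16 2:4 1:1  a_28=1050

a_28 = 1050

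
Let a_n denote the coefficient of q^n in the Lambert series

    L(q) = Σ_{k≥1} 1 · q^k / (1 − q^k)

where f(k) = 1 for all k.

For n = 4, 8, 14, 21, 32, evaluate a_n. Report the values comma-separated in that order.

[q^4] f(4)=1,f(2)=1,f(1)=1 ⇒ 3
q^8  k|8↦f(k): 1:1 2:1 4:1 8:1  a_8=4
d|14:{1,2,7,14}  Σf=1+1+1+1=4
d|21:{21,7,3,1}  Σf=1+1+1+1=4
d|32:{32,16,8,4,2,1}  Σf=1+1+1+1+1+1=6

3, 4, 4, 4, 6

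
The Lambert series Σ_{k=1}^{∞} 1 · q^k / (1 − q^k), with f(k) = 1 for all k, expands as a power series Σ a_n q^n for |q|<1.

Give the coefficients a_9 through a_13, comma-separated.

n=9: 9·1 3·3 1·9  f→[1+1+1]=3
n=10: 1·10 2·5 5·2 10·1  f→[1+1+1+1]=4
d|11:{11,1}  Σf=1+1=2
d|12:{1,2,3,4,6,12}  Σf=1+1+1+1+1+1=6
q^13  k|13↦f(k): 1:1 13:1  a_13=2

3, 4, 2, 6, 2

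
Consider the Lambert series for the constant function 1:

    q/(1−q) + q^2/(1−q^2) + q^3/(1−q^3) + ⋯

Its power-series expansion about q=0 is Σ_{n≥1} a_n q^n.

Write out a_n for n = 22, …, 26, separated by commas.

d|22:{1,2,11,22}  Σf=1+1+1+1=4
n=23: 23·1 1·23  f→[1+1]=2
q^24  k|24↦f(k): 24:1 12:1 8:1 6:1 4:1 3:1 2:1 1:1  a_24=8
q^25  k|25↦f(k): 1:1 5:1 25:1  a_25=3
d|26:{1,2,13,26}  Σf=1+1+1+1=4

4, 2, 8, 3, 4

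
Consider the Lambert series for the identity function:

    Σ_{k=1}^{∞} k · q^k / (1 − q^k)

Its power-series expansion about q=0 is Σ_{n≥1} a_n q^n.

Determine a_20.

n=20: 20·1 10·2 5·4 4·5 2·10 1·20  f→[20+10+5+4+2+1]=42

a_20 = 42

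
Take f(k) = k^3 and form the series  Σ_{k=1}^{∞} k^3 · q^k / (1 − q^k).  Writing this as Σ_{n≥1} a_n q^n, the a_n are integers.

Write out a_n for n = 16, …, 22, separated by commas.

d|16:{1,2,4,8,16}  Σf=1+8+64+512+4096=4681
n=17: 17·1 1·17  f→[4913+1]=4914
n=18: 18·1 9·2 6·3 3·6 2·9 1·18  f→[5832+729+216+27+8+1]=6813
[q^19] f(19)=6859,f(1)=1 ⇒ 6860
q^20  k|20↦f(k): 20:8000 10:1000 5:125 4:64 2:8 1:1  a_20=9198
q^21  k|21↦f(k): 1:1 3:27 7:343 21:9261  a_21=9632
n=22: 22·1 11·2 2·11 1·22  f→[10648+1331+8+1]=11988

4681, 4914, 6813, 6860, 9198, 9632, 11988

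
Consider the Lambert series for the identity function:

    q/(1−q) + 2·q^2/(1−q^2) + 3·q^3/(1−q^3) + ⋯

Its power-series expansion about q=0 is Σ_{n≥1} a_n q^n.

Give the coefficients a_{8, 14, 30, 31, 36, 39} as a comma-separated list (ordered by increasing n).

15, 24, 72, 32, 91, 56

n=8: 1·8 2·4 4·2 8·1  f→[1+2+4+8]=15
d|14:{14,7,2,1}  Σf=14+7+2+1=24
q^30  k|30↦f(k): 1:1 2:2 3:3 5:5 6:6 10:10 15:15 30:30  a_30=72
n=31: 31·1 1·31  f→[31+1]=32
d|36:{36,18,12,9,6,4,3,2,1}  Σf=36+18+12+9+6+4+3+2+1=91
q^39  k|39↦f(k): 1:1 3:3 13:13 39:39  a_39=56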